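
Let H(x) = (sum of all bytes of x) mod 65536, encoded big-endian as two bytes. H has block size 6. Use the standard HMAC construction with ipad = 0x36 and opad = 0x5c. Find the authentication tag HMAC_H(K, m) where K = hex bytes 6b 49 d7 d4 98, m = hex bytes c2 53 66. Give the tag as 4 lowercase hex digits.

Key hex bytes 6b 49 d7 d4 98 is 5 bytes ≤ B = 6; zero-pad to 6 bytes: K' = 6b 49 d7 d4 98 00.
K' ⊕ ipad = 5d 7f e1 e2 ae 36.  K' ⊕ opad = 37 15 8b 88 c4 5c.
Inner input = (K'⊕ipad) ∥ m = 5d 7f e1 e2 ae 36 ∥ c2 53 66.
Inner hash: sum = 93+127+225+226+174+54+194+83+102 = 1278 → 04 fe.
Outer input = (K'⊕opad) ∥ inner = 37 15 8b 88 c4 5c ∥ 04 fe.
Outer hash (tag): sum = 55+21+139+136+196+92+4+254 = 897 → 03 81.

0381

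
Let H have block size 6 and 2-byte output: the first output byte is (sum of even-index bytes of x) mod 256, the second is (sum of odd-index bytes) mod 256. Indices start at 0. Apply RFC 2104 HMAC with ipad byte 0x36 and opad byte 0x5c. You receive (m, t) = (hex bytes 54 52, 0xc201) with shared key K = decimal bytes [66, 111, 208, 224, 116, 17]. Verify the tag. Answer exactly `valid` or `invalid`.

invalid

Key decimal bytes [66, 111, 208, 224, 116, 17] = 42 6f d0 e0 74 11 is exactly B = 6 bytes: K' = 42 6f d0 e0 74 11.
K' ⊕ ipad = 74 59 e6 d6 42 27; K' ⊕ opad = 1e 33 8c bc 28 4d.
Inner hash: even-index sum = 496 mod 256 = 240; odd-index sum = 424 mod 256 = 168 → f0 a8.
Outer hash (recomputed tag): even-index sum = 450 mod 256 = 194; odd-index sum = 484 mod 256 = 228 → c2 e4.
Recomputed tag = c2e4; claimed = c201 → mismatch.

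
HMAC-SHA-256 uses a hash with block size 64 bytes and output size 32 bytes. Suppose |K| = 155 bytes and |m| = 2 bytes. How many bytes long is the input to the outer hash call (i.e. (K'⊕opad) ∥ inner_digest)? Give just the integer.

Key is 155 > 64 bytes, so it is hashed to 32 bytes then zero-padded to 64: |K'| = 64.
Outer input = (K'⊕opad) ∥ H(inner) → 64 + 32 = 96 bytes.

96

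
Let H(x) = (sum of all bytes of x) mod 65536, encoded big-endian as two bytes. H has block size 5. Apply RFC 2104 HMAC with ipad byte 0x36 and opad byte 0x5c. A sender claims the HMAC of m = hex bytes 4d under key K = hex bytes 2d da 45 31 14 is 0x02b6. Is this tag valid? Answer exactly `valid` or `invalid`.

Key hex bytes 2d da 45 31 14 is exactly B = 5 bytes: K' = 2d da 45 31 14.
K' ⊕ ipad = 1b ec 73 07 22; K' ⊕ opad = 71 86 19 6d 48.
Inner hash: sum = 27+236+115+7+34+77 = 496 → 01 f0.
Outer hash (recomputed tag): sum = 113+134+25+109+72+1+240 = 694 → 02 b6.
Recomputed tag = 02b6; claimed = 02b6 → match.

valid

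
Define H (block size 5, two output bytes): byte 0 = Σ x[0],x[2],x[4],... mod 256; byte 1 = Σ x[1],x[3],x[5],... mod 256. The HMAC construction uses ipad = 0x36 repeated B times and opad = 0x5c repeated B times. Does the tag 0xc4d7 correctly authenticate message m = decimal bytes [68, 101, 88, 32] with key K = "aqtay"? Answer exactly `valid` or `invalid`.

Key "aqtay" = 61 71 74 61 79 is exactly B = 5 bytes: K' = 61 71 74 61 79.
K' ⊕ ipad = 57 47 42 57 4f; K' ⊕ opad = 3d 2d 28 3d 25.
Inner hash: even-index sum = 365 mod 256 = 109; odd-index sum = 314 mod 256 = 58 → 6d 3a.
Outer hash (recomputed tag): even-index sum = 196 mod 256 = 196; odd-index sum = 215 mod 256 = 215 → c4 d7.
Recomputed tag = c4d7; claimed = c4d7 → match.

valid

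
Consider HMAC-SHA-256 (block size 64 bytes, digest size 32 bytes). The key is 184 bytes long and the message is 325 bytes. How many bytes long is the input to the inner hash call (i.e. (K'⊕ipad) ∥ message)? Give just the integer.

Key is 184 > 64 bytes, so it is hashed to 32 bytes then zero-padded to 64: |K'| = 64.
Inner input = (K'⊕ipad) ∥ m → 64 + 325 = 389 bytes.

389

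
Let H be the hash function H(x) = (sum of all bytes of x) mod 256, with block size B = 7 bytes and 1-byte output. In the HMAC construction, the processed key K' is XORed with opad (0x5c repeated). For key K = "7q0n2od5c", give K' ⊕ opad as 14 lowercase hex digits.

Key "7q0n2od5c" = 37 71 30 6e 32 6f 64 35 63 is 9 bytes > B = 7, so hash it first: H(key) = e3, then zero-pad to 7 bytes: K' = e3 00 00 00 00 00 00.
XOR each byte with 0x5c: e3⊕5c=bf, 00⊕5c=5c, 00⊕5c=5c, 00⊕5c=5c, 00⊕5c=5c, 00⊕5c=5c, 00⊕5c=5c.

bf5c5c5c5c5c5c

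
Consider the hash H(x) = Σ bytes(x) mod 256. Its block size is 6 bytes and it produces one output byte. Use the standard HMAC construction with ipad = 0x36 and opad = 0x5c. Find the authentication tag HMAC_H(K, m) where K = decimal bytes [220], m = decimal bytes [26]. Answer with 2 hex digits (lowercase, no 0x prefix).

Key decimal bytes [220] = dc is 1 byte ≤ B = 6; zero-pad to 6 bytes: K' = dc 00 00 00 00 00.
K' ⊕ ipad = ea 36 36 36 36 36.  K' ⊕ opad = 80 5c 5c 5c 5c 5c.
Inner input = (K'⊕ipad) ∥ m = ea 36 36 36 36 36 ∥ 1a.
Inner hash: sum = 234+54+54+54+54+54+26 = 530; mod 256 = 18 → 12.
Outer input = (K'⊕opad) ∥ inner = 80 5c 5c 5c 5c 5c ∥ 12.
Outer hash (tag): sum = 128+92+92+92+92+92+18 = 606; mod 256 = 94 → 5e.

5e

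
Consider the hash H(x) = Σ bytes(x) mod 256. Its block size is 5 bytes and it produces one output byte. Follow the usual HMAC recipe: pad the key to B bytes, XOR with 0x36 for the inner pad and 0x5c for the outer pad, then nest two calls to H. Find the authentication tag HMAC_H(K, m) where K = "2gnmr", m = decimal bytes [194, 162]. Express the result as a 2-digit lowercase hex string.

ea

Key "2gnmr" = 32 67 6e 6d 72 is exactly B = 5 bytes: K' = 32 67 6e 6d 72.
K' ⊕ ipad = 04 51 58 5b 44.  K' ⊕ opad = 6e 3b 32 31 2e.
Inner input = (K'⊕ipad) ∥ m = 04 51 58 5b 44 ∥ c2 a2.
Inner hash: sum = 4+81+88+91+68+194+162 = 688; mod 256 = 176 → b0.
Outer input = (K'⊕opad) ∥ inner = 6e 3b 32 31 2e ∥ b0.
Outer hash (tag): sum = 110+59+50+49+46+176 = 490; mod 256 = 234 → ea.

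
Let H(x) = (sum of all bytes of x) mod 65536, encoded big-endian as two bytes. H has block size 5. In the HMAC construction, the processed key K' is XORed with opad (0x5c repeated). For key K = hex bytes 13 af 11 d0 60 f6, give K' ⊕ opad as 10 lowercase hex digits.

Key hex bytes 13 af 11 d0 60 f6 is 6 bytes > B = 5, so hash it first: H(key) = 02 f9, then zero-pad to 5 bytes: K' = 02 f9 00 00 00.
XOR each byte with 0x5c: 02⊕5c=5e, f9⊕5c=a5, 00⊕5c=5c, 00⊕5c=5c, 00⊕5c=5c.

5ea55c5c5c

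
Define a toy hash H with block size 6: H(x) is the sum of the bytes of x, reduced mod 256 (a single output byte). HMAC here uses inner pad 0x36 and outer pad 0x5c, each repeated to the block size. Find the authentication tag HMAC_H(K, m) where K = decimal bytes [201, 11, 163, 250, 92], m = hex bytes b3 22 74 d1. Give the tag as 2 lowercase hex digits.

44

Key decimal bytes [201, 11, 163, 250, 92] = c9 0b a3 fa 5c is 5 bytes ≤ B = 6; zero-pad to 6 bytes: K' = c9 0b a3 fa 5c 00.
K' ⊕ ipad = ff 3d 95 cc 6a 36.  K' ⊕ opad = 95 57 ff a6 00 5c.
Inner input = (K'⊕ipad) ∥ m = ff 3d 95 cc 6a 36 ∥ b3 22 74 d1.
Inner hash: sum = 255+61+149+204+106+54+179+34+116+209 = 1367; mod 256 = 87 → 57.
Outer input = (K'⊕opad) ∥ inner = 95 57 ff a6 00 5c ∥ 57.
Outer hash (tag): sum = 149+87+255+166+0+92+87 = 836; mod 256 = 68 → 44.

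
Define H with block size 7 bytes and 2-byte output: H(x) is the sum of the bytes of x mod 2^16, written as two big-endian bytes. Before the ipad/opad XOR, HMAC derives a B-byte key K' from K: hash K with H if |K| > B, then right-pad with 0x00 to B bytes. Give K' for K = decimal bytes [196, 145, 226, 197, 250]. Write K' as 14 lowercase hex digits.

c491e2c5fa0000

Key decimal bytes [196, 145, 226, 197, 250] = c4 91 e2 c5 fa is 5 bytes ≤ B = 7; zero-pad to 7 bytes: K' = c4 91 e2 c5 fa 00 00.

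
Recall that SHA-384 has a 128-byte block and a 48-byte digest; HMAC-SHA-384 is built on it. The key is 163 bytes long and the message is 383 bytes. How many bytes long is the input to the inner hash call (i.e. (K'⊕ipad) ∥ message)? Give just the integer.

Key is 163 > 128 bytes, so it is hashed to 48 bytes then zero-padded to 128: |K'| = 128.
Inner input = (K'⊕ipad) ∥ m → 128 + 383 = 511 bytes.

511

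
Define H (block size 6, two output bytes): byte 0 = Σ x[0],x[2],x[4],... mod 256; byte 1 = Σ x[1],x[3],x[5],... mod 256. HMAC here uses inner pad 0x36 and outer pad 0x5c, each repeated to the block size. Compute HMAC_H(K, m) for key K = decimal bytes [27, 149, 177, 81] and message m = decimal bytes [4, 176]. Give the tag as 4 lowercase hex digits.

Key decimal bytes [27, 149, 177, 81] = 1b 95 b1 51 is 4 bytes ≤ B = 6; zero-pad to 6 bytes: K' = 1b 95 b1 51 00 00.
K' ⊕ ipad = 2d a3 87 67 36 36.  K' ⊕ opad = 47 c9 ed 0d 5c 5c.
Inner input = (K'⊕ipad) ∥ m = 2d a3 87 67 36 36 ∥ 04 b0.
Inner hash: even-index sum = 238 mod 256 = 238; odd-index sum = 496 mod 256 = 240 → ee f0.
Outer input = (K'⊕opad) ∥ inner = 47 c9 ed 0d 5c 5c ∥ ee f0.
Outer hash (tag): even-index sum = 638 mod 256 = 126; odd-index sum = 546 mod 256 = 34 → 7e 22.

7e22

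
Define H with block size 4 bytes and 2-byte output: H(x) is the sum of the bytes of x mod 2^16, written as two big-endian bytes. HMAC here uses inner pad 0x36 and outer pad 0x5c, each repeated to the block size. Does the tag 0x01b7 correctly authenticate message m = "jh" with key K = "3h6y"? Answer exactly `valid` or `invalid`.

Key "3h6y" = 33 68 36 79 is exactly B = 4 bytes: K' = 33 68 36 79.
K' ⊕ ipad = 05 5e 00 4f; K' ⊕ opad = 6f 34 6a 25.
Inner hash: sum = 5+94+0+79+106+104 = 388 → 01 84.
Outer hash (recomputed tag): sum = 111+52+106+37+1+132 = 439 → 01 b7.
Recomputed tag = 01b7; claimed = 01b7 → match.

valid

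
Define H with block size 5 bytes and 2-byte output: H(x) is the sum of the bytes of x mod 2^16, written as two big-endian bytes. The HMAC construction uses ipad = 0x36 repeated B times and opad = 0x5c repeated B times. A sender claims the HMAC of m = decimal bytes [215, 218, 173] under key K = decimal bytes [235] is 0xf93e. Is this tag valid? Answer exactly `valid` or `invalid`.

Key decimal bytes [235] = eb is 1 byte ≤ B = 5; zero-pad to 5 bytes: K' = eb 00 00 00 00.
K' ⊕ ipad = dd 36 36 36 36; K' ⊕ opad = b7 5c 5c 5c 5c.
Inner hash: sum = 221+54+54+54+54+215+218+173 = 1043 → 04 13.
Outer hash (recomputed tag): sum = 183+92+92+92+92+4+19 = 574 → 02 3e.
Recomputed tag = 023e; claimed = f93e → mismatch.

invalid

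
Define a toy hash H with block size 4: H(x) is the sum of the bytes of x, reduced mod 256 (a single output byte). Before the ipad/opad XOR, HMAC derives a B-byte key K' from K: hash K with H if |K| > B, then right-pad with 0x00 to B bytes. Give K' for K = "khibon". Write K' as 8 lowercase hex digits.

|K| = 6 > B = 4, so first hash the key.
H(K): sum = 107+104+105+98+111+110 = 635; mod 256 = 123 → 7b.
Zero-pad H(K) = 7b to 4 bytes: K' = 7b 00 00 00.

7b000000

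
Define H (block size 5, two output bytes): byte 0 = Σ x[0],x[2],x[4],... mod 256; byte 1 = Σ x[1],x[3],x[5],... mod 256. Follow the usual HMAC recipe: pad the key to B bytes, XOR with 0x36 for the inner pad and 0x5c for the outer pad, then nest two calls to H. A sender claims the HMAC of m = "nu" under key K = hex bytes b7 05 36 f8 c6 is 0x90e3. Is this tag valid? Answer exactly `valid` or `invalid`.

invalid

Key hex bytes b7 05 36 f8 c6 is exactly B = 5 bytes: K' = b7 05 36 f8 c6.
K' ⊕ ipad = 81 33 00 ce f0; K' ⊕ opad = eb 59 6a a4 9a.
Inner hash: even-index sum = 486 mod 256 = 230; odd-index sum = 367 mod 256 = 111 → e6 6f.
Outer hash (recomputed tag): even-index sum = 606 mod 256 = 94; odd-index sum = 483 mod 256 = 227 → 5e e3.
Recomputed tag = 5ee3; claimed = 90e3 → mismatch.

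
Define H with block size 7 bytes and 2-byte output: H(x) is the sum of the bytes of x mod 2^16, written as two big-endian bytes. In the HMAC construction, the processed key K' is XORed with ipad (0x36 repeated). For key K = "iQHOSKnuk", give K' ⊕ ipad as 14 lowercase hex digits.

Key "iQHOSKnuk" = 69 51 48 4f 53 4b 6e 75 6b is 9 bytes > B = 7, so hash it first: H(key) = 03 3d, then zero-pad to 7 bytes: K' = 03 3d 00 00 00 00 00.
XOR each byte with 0x36: 03⊕36=35, 3d⊕36=0b, 00⊕36=36, 00⊕36=36, 00⊕36=36, 00⊕36=36, 00⊕36=36.

350b3636363636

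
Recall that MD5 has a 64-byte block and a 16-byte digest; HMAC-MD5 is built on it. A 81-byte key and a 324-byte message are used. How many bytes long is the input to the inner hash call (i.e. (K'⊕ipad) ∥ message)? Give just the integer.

Key is 81 > 64 bytes, so it is hashed to 16 bytes then zero-padded to 64: |K'| = 64.
Inner input = (K'⊕ipad) ∥ m → 64 + 324 = 388 bytes.

388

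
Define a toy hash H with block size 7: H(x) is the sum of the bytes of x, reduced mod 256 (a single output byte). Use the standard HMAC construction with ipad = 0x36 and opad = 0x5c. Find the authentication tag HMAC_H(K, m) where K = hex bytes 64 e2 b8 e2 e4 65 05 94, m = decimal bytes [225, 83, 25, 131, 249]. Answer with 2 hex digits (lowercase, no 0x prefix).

Key hex bytes 64 e2 b8 e2 e4 65 05 94 is 8 bytes > B = 7, so hash it first: H(key) = c2, then zero-pad to 7 bytes: K' = c2 00 00 00 00 00 00.
K' ⊕ ipad = f4 36 36 36 36 36 36.  K' ⊕ opad = 9e 5c 5c 5c 5c 5c 5c.
Inner input = (K'⊕ipad) ∥ m = f4 36 36 36 36 36 36 ∥ e1 53 19 83 f9.
Inner hash: sum = 244+54+54+54+54+54+54+225+83+25+131+249 = 1281; mod 256 = 1 → 01.
Outer input = (K'⊕opad) ∥ inner = 9e 5c 5c 5c 5c 5c 5c ∥ 01.
Outer hash (tag): sum = 158+92+92+92+92+92+92+1 = 711; mod 256 = 199 → c7.

c7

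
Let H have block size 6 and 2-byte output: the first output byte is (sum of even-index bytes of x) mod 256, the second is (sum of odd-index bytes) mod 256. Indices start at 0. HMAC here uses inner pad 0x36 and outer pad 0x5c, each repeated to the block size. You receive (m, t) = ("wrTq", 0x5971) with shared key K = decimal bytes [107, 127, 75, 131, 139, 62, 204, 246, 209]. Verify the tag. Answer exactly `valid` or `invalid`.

Key decimal bytes [107, 127, 75, 131, 139, 62, 204, 246, 209] = 6b 7f 4b 83 8b 3e cc f6 d1 is 9 bytes > B = 6, so hash it first: H(key) = de 36, then zero-pad to 6 bytes: K' = de 36 00 00 00 00.
K' ⊕ ipad = e8 00 36 36 36 36; K' ⊕ opad = 82 6a 5c 5c 5c 5c.
Inner hash: even-index sum = 543 mod 256 = 31; odd-index sum = 335 mod 256 = 79 → 1f 4f.
Outer hash (recomputed tag): even-index sum = 345 mod 256 = 89; odd-index sum = 369 mod 256 = 113 → 59 71.
Recomputed tag = 5971; claimed = 5971 → match.

valid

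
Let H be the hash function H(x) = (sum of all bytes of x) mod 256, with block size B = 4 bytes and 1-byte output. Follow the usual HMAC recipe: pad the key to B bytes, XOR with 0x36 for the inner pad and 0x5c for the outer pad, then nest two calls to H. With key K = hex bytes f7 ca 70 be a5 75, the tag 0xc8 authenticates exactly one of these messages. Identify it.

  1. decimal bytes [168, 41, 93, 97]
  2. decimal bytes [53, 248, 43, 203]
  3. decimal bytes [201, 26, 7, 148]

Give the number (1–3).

3

Key hex bytes f7 ca 70 be a5 75 is 6 bytes > B = 4, so hash it first: H(key) = 09, then zero-pad to 4 bytes: K' = 09 00 00 00.
K' ⊕ ipad = 3f 36 36 36; K' ⊕ opad = 55 5c 5c 5c.
m1: inner = H(3f 36 36 36 a8 29 5d 61) = 70; tag = H(55 5c 5c 5c 70) = d9
m2: inner = H(3f 36 36 36 35 f8 2b cb) = 04; tag = H(55 5c 5c 5c 04) = 6d
m3: inner = H(3f 36 36 36 c9 1a 07 94) = 5f; tag = H(55 5c 5c 5c 5f) = c8 ← matches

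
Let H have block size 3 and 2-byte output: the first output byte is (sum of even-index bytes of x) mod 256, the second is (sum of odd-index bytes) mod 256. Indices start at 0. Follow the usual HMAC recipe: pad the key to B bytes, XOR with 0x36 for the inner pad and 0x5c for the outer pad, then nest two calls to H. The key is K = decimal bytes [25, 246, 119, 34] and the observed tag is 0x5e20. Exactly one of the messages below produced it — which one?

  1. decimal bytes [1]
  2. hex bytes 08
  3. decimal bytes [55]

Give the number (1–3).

Key decimal bytes [25, 246, 119, 34] = 19 f6 77 22 is 4 bytes > B = 3, so hash it first: H(key) = 90 18, then zero-pad to 3 bytes: K' = 90 18 00.
K' ⊕ ipad = a6 2e 36; K' ⊕ opad = cc 44 5c.
m1: inner = H(a6 2e 36 01) = dc 2f; tag = H(cc 44 5c dc 2f) = 5720
m2: inner = H(a6 2e 36 08) = dc 36; tag = H(cc 44 5c dc 36) = 5e20 ← matches
m3: inner = H(a6 2e 36 37) = dc 65; tag = H(cc 44 5c dc 65) = 8d20

2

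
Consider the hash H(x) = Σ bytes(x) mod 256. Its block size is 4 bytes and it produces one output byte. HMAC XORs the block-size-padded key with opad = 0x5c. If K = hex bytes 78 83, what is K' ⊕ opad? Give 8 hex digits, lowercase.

Key hex bytes 78 83 is 2 bytes ≤ B = 4; zero-pad to 4 bytes: K' = 78 83 00 00.
XOR each byte with 0x5c: 78⊕5c=24, 83⊕5c=df, 00⊕5c=5c, 00⊕5c=5c.

24df5c5c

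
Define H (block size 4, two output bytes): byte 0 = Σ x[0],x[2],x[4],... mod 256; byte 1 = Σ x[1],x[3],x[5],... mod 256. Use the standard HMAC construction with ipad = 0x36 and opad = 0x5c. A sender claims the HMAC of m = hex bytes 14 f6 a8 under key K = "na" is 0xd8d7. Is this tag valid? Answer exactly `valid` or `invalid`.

Key "na" = 6e 61 is 2 bytes ≤ B = 4; zero-pad to 4 bytes: K' = 6e 61 00 00.
K' ⊕ ipad = 58 57 36 36; K' ⊕ opad = 32 3d 5c 5c.
Inner hash: even-index sum = 330 mod 256 = 74; odd-index sum = 387 mod 256 = 131 → 4a 83.
Outer hash (recomputed tag): even-index sum = 216 mod 256 = 216; odd-index sum = 284 mod 256 = 28 → d8 1c.
Recomputed tag = d81c; claimed = d8d7 → mismatch.

invalid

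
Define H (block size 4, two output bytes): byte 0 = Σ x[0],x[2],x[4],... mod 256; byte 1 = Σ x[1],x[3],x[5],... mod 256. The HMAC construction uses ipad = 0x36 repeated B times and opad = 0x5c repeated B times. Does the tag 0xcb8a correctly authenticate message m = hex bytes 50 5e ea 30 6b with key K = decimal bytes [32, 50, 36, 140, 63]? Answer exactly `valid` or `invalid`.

Key decimal bytes [32, 50, 36, 140, 63] = 20 32 24 8c 3f is 5 bytes > B = 4, so hash it first: H(key) = 83 be, then zero-pad to 4 bytes: K' = 83 be 00 00.
K' ⊕ ipad = b5 88 36 36; K' ⊕ opad = df e2 5c 5c.
Inner hash: even-index sum = 656 mod 256 = 144; odd-index sum = 332 mod 256 = 76 → 90 4c.
Outer hash (recomputed tag): even-index sum = 459 mod 256 = 203; odd-index sum = 394 mod 256 = 138 → cb 8a.
Recomputed tag = cb8a; claimed = cb8a → match.

valid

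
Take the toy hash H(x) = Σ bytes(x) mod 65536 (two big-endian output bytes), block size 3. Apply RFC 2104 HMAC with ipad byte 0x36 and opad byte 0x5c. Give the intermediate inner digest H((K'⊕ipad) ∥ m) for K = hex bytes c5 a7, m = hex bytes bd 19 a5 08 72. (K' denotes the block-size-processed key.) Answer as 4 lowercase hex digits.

03af

Key hex bytes c5 a7 is 2 bytes ≤ B = 3; zero-pad to 3 bytes: K' = c5 a7 00.
K' ⊕ ipad = f3 91 36.
Inner input = f3 91 36 ∥ bd 19 a5 08 72.
Inner hash: sum = 243+145+54+189+25+165+8+114 = 943 → 03 af.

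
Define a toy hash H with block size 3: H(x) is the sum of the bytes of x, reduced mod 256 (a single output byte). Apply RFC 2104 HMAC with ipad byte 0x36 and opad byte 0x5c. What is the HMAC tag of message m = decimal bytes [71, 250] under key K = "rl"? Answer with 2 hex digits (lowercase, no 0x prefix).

Key "rl" = 72 6c is 2 bytes ≤ B = 3; zero-pad to 3 bytes: K' = 72 6c 00.
K' ⊕ ipad = 44 5a 36.  K' ⊕ opad = 2e 30 5c.
Inner input = (K'⊕ipad) ∥ m = 44 5a 36 ∥ 47 fa.
Inner hash: sum = 68+90+54+71+250 = 533; mod 256 = 21 → 15.
Outer input = (K'⊕opad) ∥ inner = 2e 30 5c ∥ 15.
Outer hash (tag): sum = 46+48+92+21 = 207 → cf.

cf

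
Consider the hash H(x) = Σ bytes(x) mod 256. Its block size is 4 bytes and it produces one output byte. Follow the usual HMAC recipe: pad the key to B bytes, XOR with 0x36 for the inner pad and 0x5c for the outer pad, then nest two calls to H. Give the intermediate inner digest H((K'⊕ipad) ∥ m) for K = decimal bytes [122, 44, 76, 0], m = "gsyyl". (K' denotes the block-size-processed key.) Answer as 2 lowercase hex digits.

Key decimal bytes [122, 44, 76, 0] = 7a 2c 4c 00 is exactly B = 4 bytes: K' = 7a 2c 4c 00.
K' ⊕ ipad = 4c 1a 7a 36.
Inner input = 4c 1a 7a 36 ∥ 67 73 79 79 6c.
Inner hash: sum = 76+26+122+54+103+115+121+121+108 = 846; mod 256 = 78 → 4e.

4e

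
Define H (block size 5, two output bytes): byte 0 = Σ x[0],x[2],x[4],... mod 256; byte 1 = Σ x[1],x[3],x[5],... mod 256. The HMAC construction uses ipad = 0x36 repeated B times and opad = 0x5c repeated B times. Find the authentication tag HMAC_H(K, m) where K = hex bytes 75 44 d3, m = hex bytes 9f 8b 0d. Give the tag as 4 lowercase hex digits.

Key hex bytes 75 44 d3 is 3 bytes ≤ B = 5; zero-pad to 5 bytes: K' = 75 44 d3 00 00.
K' ⊕ ipad = 43 72 e5 36 36.  K' ⊕ opad = 29 18 8f 5c 5c.
Inner input = (K'⊕ipad) ∥ m = 43 72 e5 36 36 ∥ 9f 8b 0d.
Inner hash: even-index sum = 489 mod 256 = 233; odd-index sum = 340 mod 256 = 84 → e9 54.
Outer input = (K'⊕opad) ∥ inner = 29 18 8f 5c 5c ∥ e9 54.
Outer hash (tag): even-index sum = 360 mod 256 = 104; odd-index sum = 349 mod 256 = 93 → 68 5d.

685d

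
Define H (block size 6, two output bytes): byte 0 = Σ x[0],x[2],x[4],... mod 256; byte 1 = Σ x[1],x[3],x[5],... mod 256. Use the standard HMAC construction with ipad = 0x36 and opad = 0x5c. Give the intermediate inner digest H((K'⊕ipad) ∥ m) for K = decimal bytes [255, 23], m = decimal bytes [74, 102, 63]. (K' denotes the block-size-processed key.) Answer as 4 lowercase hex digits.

Key decimal bytes [255, 23] = ff 17 is 2 bytes ≤ B = 6; zero-pad to 6 bytes: K' = ff 17 00 00 00 00.
K' ⊕ ipad = c9 21 36 36 36 36.
Inner input = c9 21 36 36 36 36 ∥ 4a 66 3f.
Inner hash: even-index sum = 446 mod 256 = 190; odd-index sum = 243 mod 256 = 243 → be f3.

bef3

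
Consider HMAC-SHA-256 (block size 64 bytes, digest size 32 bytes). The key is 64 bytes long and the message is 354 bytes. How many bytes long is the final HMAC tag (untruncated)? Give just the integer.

32

The tag is one SHA-256 digest: 32 bytes.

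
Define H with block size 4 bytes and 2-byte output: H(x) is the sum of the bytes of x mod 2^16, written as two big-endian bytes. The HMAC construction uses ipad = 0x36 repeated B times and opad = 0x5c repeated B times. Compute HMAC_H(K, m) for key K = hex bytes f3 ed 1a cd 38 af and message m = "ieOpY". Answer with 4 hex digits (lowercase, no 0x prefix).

022b

Key hex bytes f3 ed 1a cd 38 af is 6 bytes > B = 4, so hash it first: H(key) = 03 ae, then zero-pad to 4 bytes: K' = 03 ae 00 00.
K' ⊕ ipad = 35 98 36 36.  K' ⊕ opad = 5f f2 5c 5c.
Inner input = (K'⊕ipad) ∥ m = 35 98 36 36 ∥ 69 65 4f 70 59.
Inner hash: sum = 53+152+54+54+105+101+79+112+89 = 799 → 03 1f.
Outer input = (K'⊕opad) ∥ inner = 5f f2 5c 5c ∥ 03 1f.
Outer hash (tag): sum = 95+242+92+92+3+31 = 555 → 02 2b.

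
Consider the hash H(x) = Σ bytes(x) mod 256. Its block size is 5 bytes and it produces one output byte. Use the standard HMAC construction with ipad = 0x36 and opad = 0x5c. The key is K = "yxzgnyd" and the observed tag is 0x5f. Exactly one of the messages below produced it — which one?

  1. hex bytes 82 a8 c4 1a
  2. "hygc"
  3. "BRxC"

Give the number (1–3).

2

Key "yxzgnyd" = 79 78 7a 67 6e 79 64 is 7 bytes > B = 5, so hash it first: H(key) = 1d, then zero-pad to 5 bytes: K' = 1d 00 00 00 00.
K' ⊕ ipad = 2b 36 36 36 36; K' ⊕ opad = 41 5c 5c 5c 5c.
m1: inner = H(2b 36 36 36 36 82 a8 c4 1a) = 0b; tag = H(41 5c 5c 5c 5c 0b) = bc
m2: inner = H(2b 36 36 36 36 68 79 67 63) = ae; tag = H(41 5c 5c 5c 5c ae) = 5f ← matches
m3: inner = H(2b 36 36 36 36 42 52 78 43) = 52; tag = H(41 5c 5c 5c 5c 52) = 03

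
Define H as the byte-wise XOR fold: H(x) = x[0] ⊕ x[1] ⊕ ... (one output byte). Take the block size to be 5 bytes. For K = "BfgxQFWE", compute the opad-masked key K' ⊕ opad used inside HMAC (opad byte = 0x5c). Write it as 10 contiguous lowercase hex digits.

625c5c5c5c

Key "BfgxQFWE" = 42 66 67 78 51 46 57 45 is 8 bytes > B = 5, so hash it first: H(key) = 3e, then zero-pad to 5 bytes: K' = 3e 00 00 00 00.
XOR each byte with 0x5c: 3e⊕5c=62, 00⊕5c=5c, 00⊕5c=5c, 00⊕5c=5c, 00⊕5c=5c.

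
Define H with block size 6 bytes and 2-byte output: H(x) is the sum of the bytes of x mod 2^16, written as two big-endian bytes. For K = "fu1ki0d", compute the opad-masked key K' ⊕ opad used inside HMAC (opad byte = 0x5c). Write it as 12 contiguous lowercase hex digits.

5e285c5c5c5c

Key "fu1ki0d" = 66 75 31 6b 69 30 64 is 7 bytes > B = 6, so hash it first: H(key) = 02 74, then zero-pad to 6 bytes: K' = 02 74 00 00 00 00.
XOR each byte with 0x5c: 02⊕5c=5e, 74⊕5c=28, 00⊕5c=5c, 00⊕5c=5c, 00⊕5c=5c, 00⊕5c=5c.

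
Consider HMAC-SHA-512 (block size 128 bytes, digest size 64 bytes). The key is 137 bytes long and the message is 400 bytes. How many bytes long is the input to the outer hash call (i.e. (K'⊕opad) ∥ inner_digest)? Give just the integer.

Key is 137 > 128 bytes, so it is hashed to 64 bytes then zero-padded to 128: |K'| = 128.
Outer input = (K'⊕opad) ∥ H(inner) → 128 + 64 = 192 bytes.

192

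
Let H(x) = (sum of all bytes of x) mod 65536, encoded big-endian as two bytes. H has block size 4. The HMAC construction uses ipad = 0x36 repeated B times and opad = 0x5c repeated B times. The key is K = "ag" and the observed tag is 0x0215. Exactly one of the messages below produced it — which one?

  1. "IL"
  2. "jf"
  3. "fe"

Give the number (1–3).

Key "ag" = 61 67 is 2 bytes ≤ B = 4; zero-pad to 4 bytes: K' = 61 67 00 00.
K' ⊕ ipad = 57 51 36 36; K' ⊕ opad = 3d 3b 5c 5c.
m1: inner = H(57 51 36 36 49 4c) = 01 a9; tag = H(3d 3b 5c 5c 01 a9) = 01da
m2: inner = H(57 51 36 36 6a 66) = 01 e4; tag = H(3d 3b 5c 5c 01 e4) = 0215 ← matches
m3: inner = H(57 51 36 36 66 65) = 01 df; tag = H(3d 3b 5c 5c 01 df) = 0210

2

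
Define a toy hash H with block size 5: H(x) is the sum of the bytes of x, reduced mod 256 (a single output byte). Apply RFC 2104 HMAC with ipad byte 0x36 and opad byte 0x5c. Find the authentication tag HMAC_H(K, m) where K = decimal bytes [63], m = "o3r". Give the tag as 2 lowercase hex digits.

Key decimal bytes [63] = 3f is 1 byte ≤ B = 5; zero-pad to 5 bytes: K' = 3f 00 00 00 00.
K' ⊕ ipad = 09 36 36 36 36.  K' ⊕ opad = 63 5c 5c 5c 5c.
Inner input = (K'⊕ipad) ∥ m = 09 36 36 36 36 ∥ 6f 33 72.
Inner hash: sum = 9+54+54+54+54+111+51+114 = 501; mod 256 = 245 → f5.
Outer input = (K'⊕opad) ∥ inner = 63 5c 5c 5c 5c ∥ f5.
Outer hash (tag): sum = 99+92+92+92+92+245 = 712; mod 256 = 200 → c8.

c8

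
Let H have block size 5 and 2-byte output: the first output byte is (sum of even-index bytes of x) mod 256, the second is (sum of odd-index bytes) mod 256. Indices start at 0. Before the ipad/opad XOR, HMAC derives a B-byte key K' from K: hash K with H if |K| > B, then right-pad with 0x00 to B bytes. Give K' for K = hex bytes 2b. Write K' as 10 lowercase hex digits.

Key hex bytes 2b is 1 byte ≤ B = 5; zero-pad to 5 bytes: K' = 2b 00 00 00 00.

2b00000000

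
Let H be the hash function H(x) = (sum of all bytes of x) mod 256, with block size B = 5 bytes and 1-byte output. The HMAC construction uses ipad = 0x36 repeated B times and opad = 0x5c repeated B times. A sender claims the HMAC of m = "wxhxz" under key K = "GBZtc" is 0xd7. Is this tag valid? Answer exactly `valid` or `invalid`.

Key "GBZtc" = 47 42 5a 74 63 is exactly B = 5 bytes: K' = 47 42 5a 74 63.
K' ⊕ ipad = 71 74 6c 42 55; K' ⊕ opad = 1b 1e 06 28 3f.
Inner hash: sum = 113+116+108+66+85+119+120+104+120+122 = 1073; mod 256 = 49 → 31.
Outer hash (recomputed tag): sum = 27+30+6+40+63+49 = 215 → d7.
Recomputed tag = d7; claimed = d7 → match.

valid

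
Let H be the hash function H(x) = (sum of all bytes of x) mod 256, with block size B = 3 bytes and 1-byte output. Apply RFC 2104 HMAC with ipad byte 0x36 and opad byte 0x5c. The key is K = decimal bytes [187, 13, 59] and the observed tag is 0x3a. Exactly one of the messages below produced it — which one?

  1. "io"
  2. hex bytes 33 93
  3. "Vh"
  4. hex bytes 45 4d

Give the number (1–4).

2

Key decimal bytes [187, 13, 59] = bb 0d 3b is exactly B = 3 bytes: K' = bb 0d 3b.
K' ⊕ ipad = 8d 3b 0d; K' ⊕ opad = e7 51 67.
m1: inner = H(8d 3b 0d 69 6f) = ad; tag = H(e7 51 67 ad) = 4c
m2: inner = H(8d 3b 0d 33 93) = 9b; tag = H(e7 51 67 9b) = 3a ← matches
m3: inner = H(8d 3b 0d 56 68) = 93; tag = H(e7 51 67 93) = 32
m4: inner = H(8d 3b 0d 45 4d) = 67; tag = H(e7 51 67 67) = 06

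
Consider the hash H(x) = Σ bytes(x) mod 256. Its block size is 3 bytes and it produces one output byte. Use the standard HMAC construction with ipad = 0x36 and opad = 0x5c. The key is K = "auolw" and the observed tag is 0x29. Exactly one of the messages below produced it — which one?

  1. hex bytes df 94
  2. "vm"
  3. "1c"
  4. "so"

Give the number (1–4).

1

Key "auolw" = 61 75 6f 6c 77 is 5 bytes > B = 3, so hash it first: H(key) = 28, then zero-pad to 3 bytes: K' = 28 00 00.
K' ⊕ ipad = 1e 36 36; K' ⊕ opad = 74 5c 5c.
m1: inner = H(1e 36 36 df 94) = fd; tag = H(74 5c 5c fd) = 29 ← matches
m2: inner = H(1e 36 36 76 6d) = 6d; tag = H(74 5c 5c 6d) = 99
m3: inner = H(1e 36 36 31 63) = 1e; tag = H(74 5c 5c 1e) = 4a
m4: inner = H(1e 36 36 73 6f) = 6c; tag = H(74 5c 5c 6c) = 98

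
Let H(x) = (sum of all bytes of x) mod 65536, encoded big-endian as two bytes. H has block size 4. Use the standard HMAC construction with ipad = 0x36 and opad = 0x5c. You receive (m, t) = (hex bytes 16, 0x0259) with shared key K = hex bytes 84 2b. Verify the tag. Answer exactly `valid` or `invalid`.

Key hex bytes 84 2b is 2 bytes ≤ B = 4; zero-pad to 4 bytes: K' = 84 2b 00 00.
K' ⊕ ipad = b2 1d 36 36; K' ⊕ opad = d8 77 5c 5c.
Inner hash: sum = 178+29+54+54+22 = 337 → 01 51.
Outer hash (recomputed tag): sum = 216+119+92+92+1+81 = 601 → 02 59.
Recomputed tag = 0259; claimed = 0259 → match.

valid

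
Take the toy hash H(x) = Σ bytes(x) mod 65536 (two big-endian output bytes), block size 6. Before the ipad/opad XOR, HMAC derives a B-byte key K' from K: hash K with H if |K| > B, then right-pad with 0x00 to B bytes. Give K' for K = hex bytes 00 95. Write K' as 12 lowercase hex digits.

Key hex bytes 00 95 is 2 bytes ≤ B = 6; zero-pad to 6 bytes: K' = 00 95 00 00 00 00.

009500000000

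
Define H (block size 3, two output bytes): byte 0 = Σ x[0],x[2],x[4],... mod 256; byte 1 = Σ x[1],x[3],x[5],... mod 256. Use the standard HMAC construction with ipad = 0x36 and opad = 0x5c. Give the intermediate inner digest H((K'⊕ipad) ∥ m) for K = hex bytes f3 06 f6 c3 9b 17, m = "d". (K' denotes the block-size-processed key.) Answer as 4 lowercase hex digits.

e83a

Key hex bytes f3 06 f6 c3 9b 17 is 6 bytes > B = 3, so hash it first: H(key) = 84 e0, then zero-pad to 3 bytes: K' = 84 e0 00.
K' ⊕ ipad = b2 d6 36.
Inner input = b2 d6 36 ∥ 64.
Inner hash: even-index sum = 232 mod 256 = 232; odd-index sum = 314 mod 256 = 58 → e8 3a.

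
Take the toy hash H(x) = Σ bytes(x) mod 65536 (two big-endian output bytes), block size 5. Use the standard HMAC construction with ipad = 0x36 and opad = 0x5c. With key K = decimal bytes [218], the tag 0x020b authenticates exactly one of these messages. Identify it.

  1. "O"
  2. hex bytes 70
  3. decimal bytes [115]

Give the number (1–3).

1

Key decimal bytes [218] = da is 1 byte ≤ B = 5; zero-pad to 5 bytes: K' = da 00 00 00 00.
K' ⊕ ipad = ec 36 36 36 36; K' ⊕ opad = 86 5c 5c 5c 5c.
m1: inner = H(ec 36 36 36 36 4f) = 02 13; tag = H(86 5c 5c 5c 5c 02 13) = 020b ← matches
m2: inner = H(ec 36 36 36 36 70) = 02 34; tag = H(86 5c 5c 5c 5c 02 34) = 022c
m3: inner = H(ec 36 36 36 36 73) = 02 37; tag = H(86 5c 5c 5c 5c 02 37) = 022f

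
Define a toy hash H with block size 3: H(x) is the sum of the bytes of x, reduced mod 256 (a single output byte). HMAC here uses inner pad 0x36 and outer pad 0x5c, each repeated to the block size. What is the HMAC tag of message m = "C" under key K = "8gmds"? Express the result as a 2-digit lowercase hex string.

Key "8gmds" = 38 67 6d 64 73 is 5 bytes > B = 3, so hash it first: H(key) = e3, then zero-pad to 3 bytes: K' = e3 00 00.
K' ⊕ ipad = d5 36 36.  K' ⊕ opad = bf 5c 5c.
Inner input = (K'⊕ipad) ∥ m = d5 36 36 ∥ 43.
Inner hash: sum = 213+54+54+67 = 388; mod 256 = 132 → 84.
Outer input = (K'⊕opad) ∥ inner = bf 5c 5c ∥ 84.
Outer hash (tag): sum = 191+92+92+132 = 507; mod 256 = 251 → fb.

fb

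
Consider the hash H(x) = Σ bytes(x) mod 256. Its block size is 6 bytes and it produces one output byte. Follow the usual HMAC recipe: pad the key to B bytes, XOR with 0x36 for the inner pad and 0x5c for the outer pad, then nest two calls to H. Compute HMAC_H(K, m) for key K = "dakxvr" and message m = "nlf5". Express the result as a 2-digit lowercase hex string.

75

Key "dakxvr" = 64 61 6b 78 76 72 is exactly B = 6 bytes: K' = 64 61 6b 78 76 72.
K' ⊕ ipad = 52 57 5d 4e 40 44.  K' ⊕ opad = 38 3d 37 24 2a 2e.
Inner input = (K'⊕ipad) ∥ m = 52 57 5d 4e 40 44 ∥ 6e 6c 66 35.
Inner hash: sum = 82+87+93+78+64+68+110+108+102+53 = 845; mod 256 = 77 → 4d.
Outer input = (K'⊕opad) ∥ inner = 38 3d 37 24 2a 2e ∥ 4d.
Outer hash (tag): sum = 56+61+55+36+42+46+77 = 373; mod 256 = 117 → 75.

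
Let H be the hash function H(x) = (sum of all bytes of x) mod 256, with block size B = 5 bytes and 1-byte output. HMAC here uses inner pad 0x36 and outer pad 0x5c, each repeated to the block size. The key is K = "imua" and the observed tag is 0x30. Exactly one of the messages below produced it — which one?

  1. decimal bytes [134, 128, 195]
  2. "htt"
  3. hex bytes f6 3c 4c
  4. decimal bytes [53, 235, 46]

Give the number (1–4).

3

Key "imua" = 69 6d 75 61 is 4 bytes ≤ B = 5; zero-pad to 5 bytes: K' = 69 6d 75 61 00.
K' ⊕ ipad = 5f 5b 43 57 36; K' ⊕ opad = 35 31 29 3d 5c.
m1: inner = H(5f 5b 43 57 36 86 80 c3) = 53; tag = H(35 31 29 3d 5c 53) = 7b
m2: inner = H(5f 5b 43 57 36 68 74 74) = da; tag = H(35 31 29 3d 5c da) = 02
m3: inner = H(5f 5b 43 57 36 f6 3c 4c) = 08; tag = H(35 31 29 3d 5c 08) = 30 ← matches
m4: inner = H(5f 5b 43 57 36 35 eb 2e) = d8; tag = H(35 31 29 3d 5c d8) = 00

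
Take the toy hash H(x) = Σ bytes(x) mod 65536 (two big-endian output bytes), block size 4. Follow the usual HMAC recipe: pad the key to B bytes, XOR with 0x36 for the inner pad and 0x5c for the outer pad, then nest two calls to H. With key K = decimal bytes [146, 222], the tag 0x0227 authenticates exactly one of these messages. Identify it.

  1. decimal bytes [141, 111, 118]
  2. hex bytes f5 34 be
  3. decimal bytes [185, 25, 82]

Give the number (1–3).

3

Key decimal bytes [146, 222] = 92 de is 2 bytes ≤ B = 4; zero-pad to 4 bytes: K' = 92 de 00 00.
K' ⊕ ipad = a4 e8 36 36; K' ⊕ opad = ce 82 5c 5c.
m1: inner = H(a4 e8 36 36 8d 6f 76) = 03 6a; tag = H(ce 82 5c 5c 03 6a) = 0275
m2: inner = H(a4 e8 36 36 f5 34 be) = 03 df; tag = H(ce 82 5c 5c 03 df) = 02ea
m3: inner = H(a4 e8 36 36 b9 19 52) = 03 1c; tag = H(ce 82 5c 5c 03 1c) = 0227 ← matches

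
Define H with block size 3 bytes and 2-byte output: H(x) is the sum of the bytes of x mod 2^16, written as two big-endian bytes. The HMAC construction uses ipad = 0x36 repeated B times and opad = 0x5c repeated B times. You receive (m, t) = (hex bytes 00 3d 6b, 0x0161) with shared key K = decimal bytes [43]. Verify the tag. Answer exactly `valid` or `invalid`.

Key decimal bytes [43] = 2b is 1 byte ≤ B = 3; zero-pad to 3 bytes: K' = 2b 00 00.
K' ⊕ ipad = 1d 36 36; K' ⊕ opad = 77 5c 5c.
Inner hash: sum = 29+54+54+0+61+107 = 305 → 01 31.
Outer hash (recomputed tag): sum = 119+92+92+1+49 = 353 → 01 61.
Recomputed tag = 0161; claimed = 0161 → match.

valid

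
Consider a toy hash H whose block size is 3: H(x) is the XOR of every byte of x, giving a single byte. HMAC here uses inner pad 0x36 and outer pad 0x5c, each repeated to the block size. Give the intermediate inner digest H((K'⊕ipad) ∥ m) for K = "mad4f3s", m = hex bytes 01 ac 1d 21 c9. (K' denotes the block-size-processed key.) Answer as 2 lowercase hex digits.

14

Key "mad4f3s" = 6d 61 64 34 66 33 73 is 7 bytes > B = 3, so hash it first: H(key) = 7a, then zero-pad to 3 bytes: K' = 7a 00 00.
K' ⊕ ipad = 4c 36 36.
Inner input = 4c 36 36 ∥ 01 ac 1d 21 c9.
Inner hash: XOR 4c⊕36⊕36⊕01⊕ac⊕1d⊕21⊕c9 = 14.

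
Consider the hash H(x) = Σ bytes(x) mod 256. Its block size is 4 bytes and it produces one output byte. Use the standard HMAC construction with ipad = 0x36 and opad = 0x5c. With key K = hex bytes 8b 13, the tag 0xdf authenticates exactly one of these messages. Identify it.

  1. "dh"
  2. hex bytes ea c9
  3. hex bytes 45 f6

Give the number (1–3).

Key hex bytes 8b 13 is 2 bytes ≤ B = 4; zero-pad to 4 bytes: K' = 8b 13 00 00.
K' ⊕ ipad = bd 25 36 36; K' ⊕ opad = d7 4f 5c 5c.
m1: inner = H(bd 25 36 36 64 68) = 1a; tag = H(d7 4f 5c 5c 1a) = f8
m2: inner = H(bd 25 36 36 ea c9) = 01; tag = H(d7 4f 5c 5c 01) = df ← matches
m3: inner = H(bd 25 36 36 45 f6) = 89; tag = H(d7 4f 5c 5c 89) = 67

2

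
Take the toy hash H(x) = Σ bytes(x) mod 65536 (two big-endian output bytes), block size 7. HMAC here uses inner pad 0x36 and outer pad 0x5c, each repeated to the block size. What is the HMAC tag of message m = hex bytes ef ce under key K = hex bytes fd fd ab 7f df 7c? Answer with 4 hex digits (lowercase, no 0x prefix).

0402

Key hex bytes fd fd ab 7f df 7c is 6 bytes ≤ B = 7; zero-pad to 7 bytes: K' = fd fd ab 7f df 7c 00.
K' ⊕ ipad = cb cb 9d 49 e9 4a 36.  K' ⊕ opad = a1 a1 f7 23 83 20 5c.
Inner input = (K'⊕ipad) ∥ m = cb cb 9d 49 e9 4a 36 ∥ ef ce.
Inner hash: sum = 203+203+157+73+233+74+54+239+206 = 1442 → 05 a2.
Outer input = (K'⊕opad) ∥ inner = a1 a1 f7 23 83 20 5c ∥ 05 a2.
Outer hash (tag): sum = 161+161+247+35+131+32+92+5+162 = 1026 → 04 02.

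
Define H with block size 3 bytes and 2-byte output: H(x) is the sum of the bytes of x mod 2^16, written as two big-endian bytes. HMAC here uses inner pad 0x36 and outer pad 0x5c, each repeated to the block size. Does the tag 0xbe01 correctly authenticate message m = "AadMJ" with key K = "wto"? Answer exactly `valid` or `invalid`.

Key "wto" = 77 74 6f is exactly B = 3 bytes: K' = 77 74 6f.
K' ⊕ ipad = 41 42 59; K' ⊕ opad = 2b 28 33.
Inner hash: sum = 65+66+89+65+97+100+77+74 = 633 → 02 79.
Outer hash (recomputed tag): sum = 43+40+51+2+121 = 257 → 01 01.
Recomputed tag = 0101; claimed = be01 → mismatch.

invalid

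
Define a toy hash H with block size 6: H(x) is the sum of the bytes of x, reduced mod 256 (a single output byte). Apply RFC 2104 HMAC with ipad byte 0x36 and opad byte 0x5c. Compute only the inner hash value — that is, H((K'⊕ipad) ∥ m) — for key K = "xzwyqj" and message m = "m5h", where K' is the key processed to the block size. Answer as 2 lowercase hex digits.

d7

Key "xzwyqj" = 78 7a 77 79 71 6a is exactly B = 6 bytes: K' = 78 7a 77 79 71 6a.
K' ⊕ ipad = 4e 4c 41 4f 47 5c.
Inner input = 4e 4c 41 4f 47 5c ∥ 6d 35 68.
Inner hash: sum = 78+76+65+79+71+92+109+53+104 = 727; mod 256 = 215 → d7.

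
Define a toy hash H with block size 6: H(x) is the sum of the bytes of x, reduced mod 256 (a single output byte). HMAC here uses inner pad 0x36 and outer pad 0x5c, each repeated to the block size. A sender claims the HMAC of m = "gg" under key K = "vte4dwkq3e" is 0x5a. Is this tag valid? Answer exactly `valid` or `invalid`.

Key "vte4dwkq3e" = 76 74 65 34 64 77 6b 71 33 65 is 10 bytes > B = 6, so hash it first: H(key) = d2, then zero-pad to 6 bytes: K' = d2 00 00 00 00 00.
K' ⊕ ipad = e4 36 36 36 36 36; K' ⊕ opad = 8e 5c 5c 5c 5c 5c.
Inner hash: sum = 228+54+54+54+54+54+103+103 = 704; mod 256 = 192 → c0.
Outer hash (recomputed tag): sum = 142+92+92+92+92+92+192 = 794; mod 256 = 26 → 1a.
Recomputed tag = 1a; claimed = 5a → mismatch.

invalid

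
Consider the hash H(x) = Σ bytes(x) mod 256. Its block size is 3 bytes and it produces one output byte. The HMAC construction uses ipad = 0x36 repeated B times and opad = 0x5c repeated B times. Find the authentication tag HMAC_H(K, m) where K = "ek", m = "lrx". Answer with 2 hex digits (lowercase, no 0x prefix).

08

Key "ek" = 65 6b is 2 bytes ≤ B = 3; zero-pad to 3 bytes: K' = 65 6b 00.
K' ⊕ ipad = 53 5d 36.  K' ⊕ opad = 39 37 5c.
Inner input = (K'⊕ipad) ∥ m = 53 5d 36 ∥ 6c 72 78.
Inner hash: sum = 83+93+54+108+114+120 = 572; mod 256 = 60 → 3c.
Outer input = (K'⊕opad) ∥ inner = 39 37 5c ∥ 3c.
Outer hash (tag): sum = 57+55+92+60 = 264; mod 256 = 8 → 08.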